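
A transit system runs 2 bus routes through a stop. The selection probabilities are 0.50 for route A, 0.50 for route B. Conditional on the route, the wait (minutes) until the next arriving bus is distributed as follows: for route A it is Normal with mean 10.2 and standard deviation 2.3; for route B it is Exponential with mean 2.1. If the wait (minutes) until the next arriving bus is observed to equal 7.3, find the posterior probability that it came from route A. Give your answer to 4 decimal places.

0.8418

Likelihoods f(7.3 | ·): A: 0.0783363; B: 0.0147262.
Posterior ∝ prior × likelihood. Numerator for A: 0.5·0.0783363 = 0.0391682.
Normalizing constant: 0.5·0.0783363 + 0.5·0.0147262 = 0.0465313.
P(A | observation) = 0.0391682 / 0.0465313 = 0.84176.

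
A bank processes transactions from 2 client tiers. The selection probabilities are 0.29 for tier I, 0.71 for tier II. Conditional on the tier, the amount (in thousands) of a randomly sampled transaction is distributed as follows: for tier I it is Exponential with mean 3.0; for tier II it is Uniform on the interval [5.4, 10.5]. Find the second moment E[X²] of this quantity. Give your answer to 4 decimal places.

51.6327

For each component E[X²] = Var + (mean)², giving I: 18; II: 65.37.
Overall E[X²] = 0.29·18 + 0.71·65.37 = 51.6327.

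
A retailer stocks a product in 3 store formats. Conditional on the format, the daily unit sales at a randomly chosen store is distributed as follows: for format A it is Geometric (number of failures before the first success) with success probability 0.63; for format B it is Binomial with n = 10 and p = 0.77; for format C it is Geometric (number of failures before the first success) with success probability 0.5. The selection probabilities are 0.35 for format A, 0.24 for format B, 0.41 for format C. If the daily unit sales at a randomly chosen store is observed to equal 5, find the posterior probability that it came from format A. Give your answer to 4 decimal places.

Likelihoods P(X=5 | ·): A: 0.00436867; B: 0.0439029; C: 0.015625.
Posterior ∝ prior × likelihood. Numerator for A: 0.35·0.00436867 = 0.00152903.
Normalizing constant: 0.35·0.00436867 + 0.24·0.0439029 + 0.41·0.015625 = 0.018472.
P(A | observation) = 0.00152903 / 0.018472 = 0.0827759.

0.0828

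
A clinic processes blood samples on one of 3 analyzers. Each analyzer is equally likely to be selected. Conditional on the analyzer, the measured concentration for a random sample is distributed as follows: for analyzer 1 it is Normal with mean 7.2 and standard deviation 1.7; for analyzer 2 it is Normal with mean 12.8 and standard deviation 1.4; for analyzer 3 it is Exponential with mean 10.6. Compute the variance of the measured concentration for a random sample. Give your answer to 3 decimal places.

44.377

Per component, 1: μ=7.2, E[X²]=54.73; 2: μ=12.8, E[X²]=165.8; 3: μ=10.6, E[X²]=224.72.
E[X] = 0.333333·7.2 + 0.333333·12.8 + 0.333333·10.6 = 10.2.
E[X²] = 0.333333·54.73 + 0.333333·165.8 + 0.333333·224.72 = 148.417.
Var(X) = E[X²] − (E[X])² = 148.417 − 104.04 = 44.3767.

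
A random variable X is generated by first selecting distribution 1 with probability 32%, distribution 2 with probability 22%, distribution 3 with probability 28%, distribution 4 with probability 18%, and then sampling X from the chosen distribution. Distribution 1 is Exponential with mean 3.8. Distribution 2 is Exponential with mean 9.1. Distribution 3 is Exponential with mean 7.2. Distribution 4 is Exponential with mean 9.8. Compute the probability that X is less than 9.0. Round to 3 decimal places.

0.736

Conditional on each component, P(X < 9.0): 1: 0.906372; 2: 0.628056; 3: 0.713495; 4: 0.60083.
By total probability, P(X < 9.0) = 0.32·0.906372 + 0.22·0.628056 + 0.28·0.713495 + 0.18·0.60083 = 0.736139.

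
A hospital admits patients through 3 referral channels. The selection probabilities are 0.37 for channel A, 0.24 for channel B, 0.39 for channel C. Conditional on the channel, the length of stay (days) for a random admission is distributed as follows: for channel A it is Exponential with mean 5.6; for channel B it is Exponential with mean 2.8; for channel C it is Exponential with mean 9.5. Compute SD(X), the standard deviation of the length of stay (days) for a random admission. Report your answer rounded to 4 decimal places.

Per component, A: μ=5.6, E[X²]=62.72; B: μ=2.8, E[X²]=15.68; C: μ=9.5, E[X²]=180.5.
E[X] = 0.37·5.6 + 0.24·2.8 + 0.39·9.5 = 6.449.
E[X²] = 0.37·62.72 + 0.24·15.68 + 0.39·180.5 = 97.3646.
Var(X) = E[X²] − (E[X])² = 97.3646 − 41.5896 = 55.775.
SD(X) = √55.775 = 7.46827.

7.4683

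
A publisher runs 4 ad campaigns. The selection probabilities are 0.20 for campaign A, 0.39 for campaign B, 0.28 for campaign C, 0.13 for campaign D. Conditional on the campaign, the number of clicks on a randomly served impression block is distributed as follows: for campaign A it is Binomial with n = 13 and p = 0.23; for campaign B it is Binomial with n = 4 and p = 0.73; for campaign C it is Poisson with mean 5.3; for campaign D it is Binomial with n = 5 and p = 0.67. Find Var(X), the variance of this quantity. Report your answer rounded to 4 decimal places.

3.4646

Per component, A: μ=2.99, E[X²]=11.2424; B: μ=2.92, E[X²]=9.3148; C: μ=5.3, E[X²]=33.39; D: μ=3.35, E[X²]=12.328.
E[X] = 0.2·2.99 + 0.39·2.92 + 0.28·5.3 + 0.13·3.35 = 3.6563.
E[X²] = 0.2·11.2424 + 0.39·9.3148 + 0.28·33.39 + 0.13·12.328 = 16.8331.
Var(X) = E[X²] − (E[X])² = 16.8331 − 13.3685 = 3.46456.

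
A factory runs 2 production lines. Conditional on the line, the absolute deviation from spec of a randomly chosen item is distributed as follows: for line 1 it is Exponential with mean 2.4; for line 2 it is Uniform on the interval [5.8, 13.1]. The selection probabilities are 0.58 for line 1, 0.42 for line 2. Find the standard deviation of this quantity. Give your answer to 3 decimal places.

Per component, 1: μ=2.4, E[X²]=11.52; 2: μ=9.45, E[X²]=93.7433.
E[X] = 0.58·2.4 + 0.42·9.45 = 5.361.
E[X²] = 0.58·11.52 + 0.42·93.7433 = 46.0538.
Var(X) = E[X²] − (E[X])² = 46.0538 − 28.7403 = 17.3135.
SD(X) = √17.3135 = 4.16095.

4.161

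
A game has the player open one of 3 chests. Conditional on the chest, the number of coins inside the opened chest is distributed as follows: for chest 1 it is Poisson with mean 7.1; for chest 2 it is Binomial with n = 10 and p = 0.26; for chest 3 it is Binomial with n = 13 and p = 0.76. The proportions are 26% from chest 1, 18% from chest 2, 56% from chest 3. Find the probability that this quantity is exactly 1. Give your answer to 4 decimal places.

Conditional on each chest, P(X = 1): 1: 0.00585824; 2: 0.173005; 3: 3.60821e-07.
By total probability, P(X = 1) = 0.26·0.00585824 + 0.18·0.173005 + 0.56·3.60821e-07 = 0.0326643.

0.0327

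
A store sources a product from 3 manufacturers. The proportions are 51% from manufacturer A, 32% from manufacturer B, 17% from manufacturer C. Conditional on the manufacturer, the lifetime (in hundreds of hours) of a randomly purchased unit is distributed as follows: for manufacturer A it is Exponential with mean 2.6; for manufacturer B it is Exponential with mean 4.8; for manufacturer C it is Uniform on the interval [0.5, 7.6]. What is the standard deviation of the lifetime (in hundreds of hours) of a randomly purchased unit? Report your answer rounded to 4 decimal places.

Per component, A: μ=2.6, E[X²]=13.52; B: μ=4.8, E[X²]=46.08; C: μ=4.05, E[X²]=20.6033.
E[X] = 0.51·2.6 + 0.32·4.8 + 0.17·4.05 = 3.5505.
E[X²] = 0.51·13.52 + 0.32·46.08 + 0.17·20.6033 = 25.1434.
Var(X) = E[X²] − (E[X])² = 25.1434 − 12.6061 = 12.5373.
SD(X) = √12.5373 = 3.54081.

3.5408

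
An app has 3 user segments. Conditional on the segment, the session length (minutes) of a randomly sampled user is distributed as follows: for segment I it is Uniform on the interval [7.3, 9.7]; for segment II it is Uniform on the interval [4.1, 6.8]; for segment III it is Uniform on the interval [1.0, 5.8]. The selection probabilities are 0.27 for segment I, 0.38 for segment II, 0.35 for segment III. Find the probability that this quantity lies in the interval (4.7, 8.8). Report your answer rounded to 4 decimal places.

0.5445

Conditional on each segment, P(4.7 < X < 8.8): I: 0.625; II: 0.777778; III: 0.229167.
By total probability, P(4.7 < X < 8.8) = 0.27·0.625 + 0.38·0.777778 + 0.35·0.229167 = 0.544514.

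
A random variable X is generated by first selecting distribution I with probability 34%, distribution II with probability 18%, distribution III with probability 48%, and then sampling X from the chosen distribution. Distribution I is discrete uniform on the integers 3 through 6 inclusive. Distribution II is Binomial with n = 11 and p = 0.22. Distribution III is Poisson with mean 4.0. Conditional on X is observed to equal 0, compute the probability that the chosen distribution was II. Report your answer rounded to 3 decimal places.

Likelihoods P(X=0 | ·): I: 0; II: 0.0650191; III: 0.0183156.
Posterior ∝ prior × likelihood. Numerator for II: 0.18·0.0650191 = 0.0117034.
Normalizing constant: 0.34·0 + 0.18·0.0650191 + 0.48·0.0183156 = 0.0204949.
P(II | observation) = 0.0117034 / 0.0204949 = 0.57104.

0.571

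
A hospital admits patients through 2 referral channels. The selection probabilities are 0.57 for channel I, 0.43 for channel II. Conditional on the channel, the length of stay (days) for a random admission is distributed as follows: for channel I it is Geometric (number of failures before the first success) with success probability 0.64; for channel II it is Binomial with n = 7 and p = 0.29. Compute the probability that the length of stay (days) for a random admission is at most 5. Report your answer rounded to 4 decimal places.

0.9974

Conditional on each channel, P(X ≤ 5): I: 0.997823; II: 0.996871.
By total probability, P(X ≤ 5) = 0.57·0.997823 + 0.43·0.996871 = 0.997414.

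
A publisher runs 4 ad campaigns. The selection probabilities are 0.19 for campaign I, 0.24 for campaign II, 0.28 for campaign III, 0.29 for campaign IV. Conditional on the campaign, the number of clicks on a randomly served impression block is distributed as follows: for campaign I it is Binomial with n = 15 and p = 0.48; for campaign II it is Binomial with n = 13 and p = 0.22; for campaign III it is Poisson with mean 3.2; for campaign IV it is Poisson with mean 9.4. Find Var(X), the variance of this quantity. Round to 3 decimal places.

12.952

Per component, I: μ=7.2, E[X²]=55.584; II: μ=2.86, E[X²]=10.4104; III: μ=3.2, E[X²]=13.44; IV: μ=9.4, E[X²]=97.76.
E[X] = 0.19·7.2 + 0.24·2.86 + 0.28·3.2 + 0.29·9.4 = 5.6764.
E[X²] = 0.19·55.584 + 0.24·10.4104 + 0.28·13.44 + 0.29·97.76 = 45.1731.
Var(X) = E[X²] − (E[X])² = 45.1731 − 32.2215 = 12.9515.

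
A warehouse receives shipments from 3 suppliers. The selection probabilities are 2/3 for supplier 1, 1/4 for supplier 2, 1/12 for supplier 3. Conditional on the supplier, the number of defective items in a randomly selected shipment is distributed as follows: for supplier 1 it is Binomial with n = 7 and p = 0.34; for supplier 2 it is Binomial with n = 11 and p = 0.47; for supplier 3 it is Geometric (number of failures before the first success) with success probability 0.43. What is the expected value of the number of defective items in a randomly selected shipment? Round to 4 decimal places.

Component means — 1: 2.38; 2: 5.17; 3: 1.32558.
E[X] = 0.666667·2.38 + 0.25·5.17 + 0.0833333·1.32558 = 2.98963.

2.9896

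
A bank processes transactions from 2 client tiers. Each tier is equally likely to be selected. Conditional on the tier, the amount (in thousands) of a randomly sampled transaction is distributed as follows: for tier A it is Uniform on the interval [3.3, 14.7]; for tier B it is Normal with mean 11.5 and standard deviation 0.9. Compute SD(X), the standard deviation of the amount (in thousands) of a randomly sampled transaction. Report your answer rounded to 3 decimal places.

2.717

Per component, A: μ=9, E[X²]=91.83; B: μ=11.5, E[X²]=133.06.
E[X] = 0.5·9 + 0.5·11.5 = 10.25.
E[X²] = 0.5·91.83 + 0.5·133.06 = 112.445.
Var(X) = E[X²] − (E[X])² = 112.445 − 105.062 = 7.3825.
SD(X) = √7.3825 = 2.71708.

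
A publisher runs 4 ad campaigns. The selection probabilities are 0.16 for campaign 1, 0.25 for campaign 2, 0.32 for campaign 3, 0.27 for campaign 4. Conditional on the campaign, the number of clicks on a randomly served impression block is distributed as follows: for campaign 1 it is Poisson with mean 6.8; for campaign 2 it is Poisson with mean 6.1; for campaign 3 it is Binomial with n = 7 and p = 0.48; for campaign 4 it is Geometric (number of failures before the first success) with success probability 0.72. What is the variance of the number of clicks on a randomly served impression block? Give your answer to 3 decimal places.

9.284

Per component, 1: μ=6.8, E[X²]=53.04; 2: μ=6.1, E[X²]=43.31; 3: μ=3.36, E[X²]=13.0368; 4: μ=0.388889, E[X²]=0.691358.
E[X] = 0.16·6.8 + 0.25·6.1 + 0.32·3.36 + 0.27·0.388889 = 3.7932.
E[X²] = 0.16·53.04 + 0.25·43.31 + 0.32·13.0368 + 0.27·0.691358 = 23.6723.
Var(X) = E[X²] − (E[X])² = 23.6723 − 14.3884 = 9.28398.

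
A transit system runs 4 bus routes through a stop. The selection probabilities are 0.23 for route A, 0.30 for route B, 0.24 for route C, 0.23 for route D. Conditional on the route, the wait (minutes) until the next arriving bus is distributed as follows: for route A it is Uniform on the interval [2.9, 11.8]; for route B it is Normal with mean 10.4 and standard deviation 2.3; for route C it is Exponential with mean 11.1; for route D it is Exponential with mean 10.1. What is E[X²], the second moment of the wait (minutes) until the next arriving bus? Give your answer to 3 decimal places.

154.044

For each component E[X²] = Var + (mean)², giving A: 60.6233; B: 113.45; C: 246.42; D: 204.02.
Overall E[X²] = 0.23·60.6233 + 0.3·113.45 + 0.24·246.42 + 0.23·204.02 = 154.044.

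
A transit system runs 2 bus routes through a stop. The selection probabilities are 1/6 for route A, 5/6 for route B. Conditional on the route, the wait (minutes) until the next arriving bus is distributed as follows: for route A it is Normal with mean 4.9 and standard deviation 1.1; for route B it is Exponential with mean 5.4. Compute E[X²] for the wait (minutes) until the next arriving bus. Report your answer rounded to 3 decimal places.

For each component E[X²] = Var + (mean)², giving A: 25.22; B: 58.32.
Overall E[X²] = 0.166667·25.22 + 0.833333·58.32 = 52.8033.

52.803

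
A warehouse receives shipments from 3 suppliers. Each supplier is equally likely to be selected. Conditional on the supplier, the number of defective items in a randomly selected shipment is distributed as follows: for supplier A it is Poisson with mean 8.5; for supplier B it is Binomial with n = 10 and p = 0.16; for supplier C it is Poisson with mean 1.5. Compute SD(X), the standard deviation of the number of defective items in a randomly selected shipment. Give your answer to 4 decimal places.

3.8101

Per component, A: μ=8.5, E[X²]=80.75; B: μ=1.6, E[X²]=3.904; C: μ=1.5, E[X²]=3.75.
E[X] = 0.333333·8.5 + 0.333333·1.6 + 0.333333·1.5 = 3.86667.
E[X²] = 0.333333·80.75 + 0.333333·3.904 + 0.333333·3.75 = 29.468.
Var(X) = E[X²] − (E[X])² = 29.468 − 14.9511 = 14.5169.
SD(X) = √14.5169 = 3.8101.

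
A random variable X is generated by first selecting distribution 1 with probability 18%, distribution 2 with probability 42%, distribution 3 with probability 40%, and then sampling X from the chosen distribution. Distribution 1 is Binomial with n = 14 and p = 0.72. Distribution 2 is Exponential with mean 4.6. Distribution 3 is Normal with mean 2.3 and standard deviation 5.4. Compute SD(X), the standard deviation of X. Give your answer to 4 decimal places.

5.3457

Per component, 1: μ=10.08, E[X²]=104.429; 2: μ=4.6, E[X²]=42.32; 3: μ=2.3, E[X²]=34.45.
E[X] = 0.18·10.08 + 0.42·4.6 + 0.4·2.3 = 4.6664.
E[X²] = 0.18·104.429 + 0.42·42.32 + 0.4·34.45 = 50.3516.
Var(X) = E[X²] − (E[X])² = 50.3516 − 21.7753 = 28.5763.
SD(X) = √28.5763 = 5.34568.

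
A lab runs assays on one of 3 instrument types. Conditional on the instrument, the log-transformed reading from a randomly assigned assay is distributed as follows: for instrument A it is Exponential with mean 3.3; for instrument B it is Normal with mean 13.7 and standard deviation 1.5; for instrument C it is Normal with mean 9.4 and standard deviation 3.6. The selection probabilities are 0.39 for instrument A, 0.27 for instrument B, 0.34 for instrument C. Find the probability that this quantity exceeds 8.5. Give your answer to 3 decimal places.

0.503

Conditional on each instrument, P(X > 8.5): A: 0.0760962; B: 0.999737; C: 0.598706.
By total probability, P(X > 8.5) = 0.39·0.0760962 + 0.27·0.999737 + 0.34·0.598706 = 0.503167.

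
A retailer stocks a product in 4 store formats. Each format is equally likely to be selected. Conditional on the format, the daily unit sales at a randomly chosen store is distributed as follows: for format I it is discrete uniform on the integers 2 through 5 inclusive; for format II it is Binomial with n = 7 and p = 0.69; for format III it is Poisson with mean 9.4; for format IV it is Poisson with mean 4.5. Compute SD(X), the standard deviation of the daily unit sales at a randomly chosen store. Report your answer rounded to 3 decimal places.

Per component, I: μ=3.5, E[X²]=13.5; II: μ=4.83, E[X²]=24.8262; III: μ=9.4, E[X²]=97.76; IV: μ=4.5, E[X²]=24.75.
E[X] = 0.25·3.5 + 0.25·4.83 + 0.25·9.4 + 0.25·4.5 = 5.5575.
E[X²] = 0.25·13.5 + 0.25·24.8262 + 0.25·97.76 + 0.25·24.75 = 40.2091.
Var(X) = E[X²] − (E[X])² = 40.2091 − 30.8858 = 9.32324.
SD(X) = √9.32324 = 3.0534.

3.053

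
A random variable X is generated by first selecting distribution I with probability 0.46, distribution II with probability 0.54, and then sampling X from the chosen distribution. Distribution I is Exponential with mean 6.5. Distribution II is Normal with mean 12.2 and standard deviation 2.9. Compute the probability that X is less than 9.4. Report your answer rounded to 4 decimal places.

0.4419

Conditional on each component, P(X < 9.4): I: 0.764526; II: 0.167143.
By total probability, P(X < 9.4) = 0.46·0.764526 + 0.54·0.167143 = 0.441939.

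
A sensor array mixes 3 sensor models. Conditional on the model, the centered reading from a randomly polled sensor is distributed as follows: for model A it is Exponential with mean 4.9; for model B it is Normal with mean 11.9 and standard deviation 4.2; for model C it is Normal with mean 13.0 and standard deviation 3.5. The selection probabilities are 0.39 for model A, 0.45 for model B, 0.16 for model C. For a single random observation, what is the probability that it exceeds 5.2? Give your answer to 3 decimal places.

Conditional on each model, P(X > 5.2): A: 0.346032; B: 0.94467; C: 0.987079.
By total probability, P(X > 5.2) = 0.39·0.346032 + 0.45·0.94467 + 0.16·0.987079 = 0.717987.

0.718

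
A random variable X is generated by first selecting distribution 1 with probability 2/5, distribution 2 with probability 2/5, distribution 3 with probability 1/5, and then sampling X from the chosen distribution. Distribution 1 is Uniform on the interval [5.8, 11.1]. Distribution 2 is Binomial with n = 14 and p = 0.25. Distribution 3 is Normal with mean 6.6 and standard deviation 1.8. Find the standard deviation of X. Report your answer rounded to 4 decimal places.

2.7563

Per component, 1: μ=8.45, E[X²]=73.7433; 2: μ=3.5, E[X²]=14.875; 3: μ=6.6, E[X²]=46.8.
E[X] = 0.4·8.45 + 0.4·3.5 + 0.2·6.6 = 6.1.
E[X²] = 0.4·73.7433 + 0.4·14.875 + 0.2·46.8 = 44.8073.
Var(X) = E[X²] − (E[X])² = 44.8073 − 37.21 = 7.59733.
SD(X) = √7.59733 = 2.75633.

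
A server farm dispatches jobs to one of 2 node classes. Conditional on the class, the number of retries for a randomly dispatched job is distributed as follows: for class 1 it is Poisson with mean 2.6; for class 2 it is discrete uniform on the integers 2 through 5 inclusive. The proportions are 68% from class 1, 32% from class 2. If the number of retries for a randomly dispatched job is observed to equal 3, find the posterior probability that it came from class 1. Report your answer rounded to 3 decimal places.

0.649

Likelihoods P(X=3 | ·): 1: 0.217572; 2: 0.25.
Posterior ∝ prior × likelihood. Numerator for 1: 0.68·0.217572 = 0.147949.
Normalizing constant: 0.68·0.217572 + 0.32·0.25 = 0.227949.
P(1 | observation) = 0.147949 / 0.227949 = 0.649044.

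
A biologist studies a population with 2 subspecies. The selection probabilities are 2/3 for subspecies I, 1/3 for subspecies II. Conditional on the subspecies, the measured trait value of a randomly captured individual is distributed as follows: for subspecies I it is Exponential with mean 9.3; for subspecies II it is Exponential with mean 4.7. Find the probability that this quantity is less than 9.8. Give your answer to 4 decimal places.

0.7262

Conditional on each subspecies, P(X < 9.8): I: 0.651377; II: 0.875706.
By total probability, P(X < 9.8) = 0.666667·0.651377 + 0.333333·0.875706 = 0.726153.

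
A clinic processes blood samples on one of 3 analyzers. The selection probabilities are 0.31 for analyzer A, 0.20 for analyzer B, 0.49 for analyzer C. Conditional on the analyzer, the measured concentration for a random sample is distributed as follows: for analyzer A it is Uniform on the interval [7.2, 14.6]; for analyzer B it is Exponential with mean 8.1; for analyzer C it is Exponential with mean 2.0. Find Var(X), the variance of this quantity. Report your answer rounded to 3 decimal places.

32.661

Per component, A: μ=10.9, E[X²]=123.373; B: μ=8.1, E[X²]=131.22; C: μ=2, E[X²]=8.
E[X] = 0.31·10.9 + 0.2·8.1 + 0.49·2 = 5.979.
E[X²] = 0.31·123.373 + 0.2·131.22 + 0.49·8 = 68.4097.
Var(X) = E[X²] − (E[X])² = 68.4097 − 35.7484 = 32.6613.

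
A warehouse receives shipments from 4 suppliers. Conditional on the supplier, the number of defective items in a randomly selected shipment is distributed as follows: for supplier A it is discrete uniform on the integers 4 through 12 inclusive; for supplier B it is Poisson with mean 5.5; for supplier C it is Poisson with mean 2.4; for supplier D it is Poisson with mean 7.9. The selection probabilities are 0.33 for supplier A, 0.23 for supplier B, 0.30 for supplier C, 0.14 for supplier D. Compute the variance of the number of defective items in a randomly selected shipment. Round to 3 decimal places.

10.990

Per component, A: μ=8, E[X²]=70.6667; B: μ=5.5, E[X²]=35.75; C: μ=2.4, E[X²]=8.16; D: μ=7.9, E[X²]=70.31.
E[X] = 0.33·8 + 0.23·5.5 + 0.3·2.4 + 0.14·7.9 = 5.731.
E[X²] = 0.33·70.6667 + 0.23·35.75 + 0.3·8.16 + 0.14·70.31 = 43.8339.
Var(X) = E[X²] − (E[X])² = 43.8339 − 32.8444 = 10.9895.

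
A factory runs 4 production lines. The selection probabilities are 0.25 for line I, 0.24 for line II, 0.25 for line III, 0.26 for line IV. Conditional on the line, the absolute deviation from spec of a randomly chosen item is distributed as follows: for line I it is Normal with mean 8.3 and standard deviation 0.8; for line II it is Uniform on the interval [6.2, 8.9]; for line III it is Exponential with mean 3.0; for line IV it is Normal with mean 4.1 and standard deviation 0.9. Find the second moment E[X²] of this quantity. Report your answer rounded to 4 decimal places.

For each component E[X²] = Var + (mean)², giving I: 69.53; II: 57.61; III: 18; IV: 17.62.
Overall E[X²] = 0.25·69.53 + 0.24·57.61 + 0.25·18 + 0.26·17.62 = 40.2901.

40.2901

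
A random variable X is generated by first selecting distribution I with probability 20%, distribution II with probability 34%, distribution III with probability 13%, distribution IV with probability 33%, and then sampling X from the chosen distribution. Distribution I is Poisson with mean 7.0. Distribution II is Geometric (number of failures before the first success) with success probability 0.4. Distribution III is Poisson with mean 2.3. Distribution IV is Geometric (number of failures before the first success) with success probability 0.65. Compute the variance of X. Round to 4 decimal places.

Per component, I: μ=7, E[X²]=56; II: μ=1.5, E[X²]=6; III: μ=2.3, E[X²]=7.59; IV: μ=0.538462, E[X²]=1.11834.
E[X] = 0.2·7 + 0.34·1.5 + 0.13·2.3 + 0.33·0.538462 = 2.38669.
E[X²] = 0.2·56 + 0.34·6 + 0.13·7.59 + 0.33·1.11834 = 14.5958.
Var(X) = E[X²] − (E[X])² = 14.5958 − 5.6963 = 8.89945.

8.8995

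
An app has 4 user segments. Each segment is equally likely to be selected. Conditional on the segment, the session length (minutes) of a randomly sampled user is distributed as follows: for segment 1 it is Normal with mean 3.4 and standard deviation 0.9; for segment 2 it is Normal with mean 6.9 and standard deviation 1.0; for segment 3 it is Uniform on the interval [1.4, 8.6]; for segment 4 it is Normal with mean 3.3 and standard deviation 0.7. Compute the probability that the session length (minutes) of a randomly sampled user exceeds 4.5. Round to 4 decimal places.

0.4288

Conditional on each segment, P(X > 4.5): 1: 0.110812; 2: 0.991802; 3: 0.569444; 4: 0.0432381.
By total probability, P(X > 4.5) = 0.25·0.110812 + 0.25·0.991802 + 0.25·0.569444 + 0.25·0.0432381 = 0.428824.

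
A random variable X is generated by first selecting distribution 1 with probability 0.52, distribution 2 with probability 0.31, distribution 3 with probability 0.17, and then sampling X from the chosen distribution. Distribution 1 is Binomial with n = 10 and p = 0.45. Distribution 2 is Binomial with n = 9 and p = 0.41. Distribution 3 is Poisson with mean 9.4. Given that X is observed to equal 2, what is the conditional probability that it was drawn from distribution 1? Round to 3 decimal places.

Likelihoods P(X=2 | ·): 1: 0.0763026; 2: 0.150603; 3: 0.00365475.
Posterior ∝ prior × likelihood. Numerator for 1: 0.52·0.0763026 = 0.0396773.
Normalizing constant: 0.52·0.0763026 + 0.31·0.150603 + 0.17·0.00365475 = 0.0869856.
P(1 | observation) = 0.0396773 / 0.0869856 = 0.456137.

0.456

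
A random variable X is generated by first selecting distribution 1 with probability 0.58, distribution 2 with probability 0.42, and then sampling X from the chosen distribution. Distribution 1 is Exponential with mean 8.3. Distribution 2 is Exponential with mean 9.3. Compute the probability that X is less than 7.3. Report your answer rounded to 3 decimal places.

Conditional on each component, P(X < 7.3): 1: 0.585017; 2: 0.543856.
By total probability, P(X < 7.3) = 0.58·0.585017 + 0.42·0.543856 = 0.567729.

0.568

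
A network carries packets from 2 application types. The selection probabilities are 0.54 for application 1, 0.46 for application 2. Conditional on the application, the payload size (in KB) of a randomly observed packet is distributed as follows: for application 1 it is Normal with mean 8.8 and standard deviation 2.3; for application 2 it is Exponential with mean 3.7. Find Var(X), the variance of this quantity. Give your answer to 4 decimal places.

Per component, 1: μ=8.8, E[X²]=82.73; 2: μ=3.7, E[X²]=27.38.
E[X] = 0.54·8.8 + 0.46·3.7 = 6.454.
E[X²] = 0.54·82.73 + 0.46·27.38 = 57.269.
Var(X) = E[X²] − (E[X])² = 57.269 − 41.6541 = 15.6149.

15.6149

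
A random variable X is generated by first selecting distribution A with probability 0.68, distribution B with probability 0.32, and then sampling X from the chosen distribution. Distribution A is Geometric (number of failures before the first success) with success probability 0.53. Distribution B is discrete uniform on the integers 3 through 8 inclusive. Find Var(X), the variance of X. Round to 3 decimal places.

Per component, A: μ=0.886792, E[X²]=2.45959; B: μ=5.5, E[X²]=33.1667.
E[X] = 0.68·0.886792 + 0.32·5.5 = 2.36302.
E[X²] = 0.68·2.45959 + 0.32·33.1667 = 12.2859.
Var(X) = E[X²] − (E[X])² = 12.2859 − 5.58386 = 6.702.

6.702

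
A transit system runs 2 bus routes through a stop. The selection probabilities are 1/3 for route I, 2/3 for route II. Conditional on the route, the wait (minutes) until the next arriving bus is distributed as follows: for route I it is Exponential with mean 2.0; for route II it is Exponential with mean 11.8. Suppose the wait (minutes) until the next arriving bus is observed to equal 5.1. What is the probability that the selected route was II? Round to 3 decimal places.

0.738

Likelihoods f(5.1 | ·): I: 0.0390408; II: 0.0550066.
Posterior ∝ prior × likelihood. Numerator for II: 0.666667·0.0550066 = 0.036671.
Normalizing constant: 0.333333·0.0390408 + 0.666667·0.0550066 = 0.0496846.
P(II | observation) = 0.036671 / 0.0496846 = 0.738076.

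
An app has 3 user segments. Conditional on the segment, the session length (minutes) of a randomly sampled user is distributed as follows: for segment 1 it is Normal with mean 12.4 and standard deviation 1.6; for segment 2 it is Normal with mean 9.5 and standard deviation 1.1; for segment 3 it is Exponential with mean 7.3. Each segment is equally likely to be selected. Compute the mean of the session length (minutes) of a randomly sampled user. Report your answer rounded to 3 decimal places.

9.733

Component means — 1: 12.4; 2: 9.5; 3: 7.3.
E[X] = 0.333333·12.4 + 0.333333·9.5 + 0.333333·7.3 = 9.73333.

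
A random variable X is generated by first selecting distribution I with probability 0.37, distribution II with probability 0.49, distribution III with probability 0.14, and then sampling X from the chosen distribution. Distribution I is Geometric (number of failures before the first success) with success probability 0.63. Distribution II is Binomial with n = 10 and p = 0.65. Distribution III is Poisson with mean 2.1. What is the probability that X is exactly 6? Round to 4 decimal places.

0.1191

Conditional on each component, P(X = 6): I: 0.00161641; II: 0.237668; III: 0.014587.
By total probability, P(X = 6) = 0.37·0.00161641 + 0.49·0.237668 + 0.14·0.014587 = 0.119098.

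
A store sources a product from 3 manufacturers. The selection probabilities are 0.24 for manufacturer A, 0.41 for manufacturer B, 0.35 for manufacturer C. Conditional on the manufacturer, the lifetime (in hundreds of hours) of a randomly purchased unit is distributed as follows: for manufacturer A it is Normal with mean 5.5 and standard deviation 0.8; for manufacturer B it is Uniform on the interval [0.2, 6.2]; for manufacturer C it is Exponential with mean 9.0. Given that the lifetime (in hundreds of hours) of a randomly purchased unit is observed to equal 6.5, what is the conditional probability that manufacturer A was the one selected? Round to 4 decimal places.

0.7437

Likelihoods f(6.5 | ·): A: 0.228311; B: 0; C: 0.0539635.
Posterior ∝ prior × likelihood. Numerator for A: 0.24·0.228311 = 0.0547947.
Normalizing constant: 0.24·0.228311 + 0.41·0 + 0.35·0.0539635 = 0.073682.
P(A | observation) = 0.0547947 / 0.073682 = 0.743665.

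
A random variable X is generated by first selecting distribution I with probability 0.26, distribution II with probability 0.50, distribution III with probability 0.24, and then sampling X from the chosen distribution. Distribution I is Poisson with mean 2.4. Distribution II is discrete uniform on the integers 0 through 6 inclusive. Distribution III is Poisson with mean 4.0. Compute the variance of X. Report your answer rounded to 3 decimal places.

Per component, I: μ=2.4, E[X²]=8.16; II: μ=3, E[X²]=13; III: μ=4, E[X²]=20.
E[X] = 0.26·2.4 + 0.5·3 + 0.24·4 = 3.084.
E[X²] = 0.26·8.16 + 0.5·13 + 0.24·20 = 13.4216.
Var(X) = E[X²] − (E[X])² = 13.4216 − 9.51106 = 3.91054.

3.911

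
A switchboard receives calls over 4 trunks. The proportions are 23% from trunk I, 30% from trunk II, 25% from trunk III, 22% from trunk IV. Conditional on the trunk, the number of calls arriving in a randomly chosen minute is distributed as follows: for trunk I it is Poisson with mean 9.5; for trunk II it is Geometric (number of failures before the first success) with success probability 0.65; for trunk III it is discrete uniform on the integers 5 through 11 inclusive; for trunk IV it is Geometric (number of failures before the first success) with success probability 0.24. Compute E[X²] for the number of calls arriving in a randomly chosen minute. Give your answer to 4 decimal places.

For each component E[X²] = Var + (mean)², giving I: 99.75; II: 1.11834; III: 68; IV: 23.2222.
Overall E[X²] = 0.23·99.75 + 0.3·1.11834 + 0.25·68 + 0.22·23.2222 = 45.3869.

45.3869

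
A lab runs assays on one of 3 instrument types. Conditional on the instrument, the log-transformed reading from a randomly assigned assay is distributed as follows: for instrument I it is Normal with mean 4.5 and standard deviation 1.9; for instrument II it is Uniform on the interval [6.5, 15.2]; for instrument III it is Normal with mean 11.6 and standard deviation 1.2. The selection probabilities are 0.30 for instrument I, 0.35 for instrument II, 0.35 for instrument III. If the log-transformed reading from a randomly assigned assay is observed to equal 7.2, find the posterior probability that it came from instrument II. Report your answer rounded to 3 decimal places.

Likelihoods f(7.2 | ·): I: 0.0764982; II: 0.114943; III: 0.000400226.
Posterior ∝ prior × likelihood. Numerator for II: 0.35·0.114943 = 0.0402299.
Normalizing constant: 0.3·0.0764982 + 0.35·0.114943 + 0.35·0.000400226 = 0.0633194.
P(II | observation) = 0.0402299 / 0.0633194 = 0.635348.

0.635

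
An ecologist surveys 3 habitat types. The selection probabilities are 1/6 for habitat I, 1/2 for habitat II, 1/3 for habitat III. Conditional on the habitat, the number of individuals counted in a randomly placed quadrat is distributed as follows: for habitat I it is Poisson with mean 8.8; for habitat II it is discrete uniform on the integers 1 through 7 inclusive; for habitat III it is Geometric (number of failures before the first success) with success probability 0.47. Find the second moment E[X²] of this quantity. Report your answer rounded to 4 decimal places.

For each component E[X²] = Var + (mean)², giving I: 86.24; II: 20; III: 3.67089.
Overall E[X²] = 0.166667·86.24 + 0.5·20 + 0.333333·3.67089 = 25.597.

25.5970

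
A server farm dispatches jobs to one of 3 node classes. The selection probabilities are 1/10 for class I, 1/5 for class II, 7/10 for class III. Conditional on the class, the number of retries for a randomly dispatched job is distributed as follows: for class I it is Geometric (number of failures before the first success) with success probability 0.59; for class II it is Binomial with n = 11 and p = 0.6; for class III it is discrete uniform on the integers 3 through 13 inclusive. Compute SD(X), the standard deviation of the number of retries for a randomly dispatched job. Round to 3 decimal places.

3.515

Per component, I: μ=0.694915, E[X²]=1.66073; II: μ=6.6, E[X²]=46.2; III: μ=8, E[X²]=74.
E[X] = 0.1·0.694915 + 0.2·6.6 + 0.7·8 = 6.98949.
E[X²] = 0.1·1.66073 + 0.2·46.2 + 0.7·74 = 61.2061.
Var(X) = E[X²] − (E[X])² = 61.2061 − 48.853 = 12.3531.
SD(X) = √12.3531 = 3.5147.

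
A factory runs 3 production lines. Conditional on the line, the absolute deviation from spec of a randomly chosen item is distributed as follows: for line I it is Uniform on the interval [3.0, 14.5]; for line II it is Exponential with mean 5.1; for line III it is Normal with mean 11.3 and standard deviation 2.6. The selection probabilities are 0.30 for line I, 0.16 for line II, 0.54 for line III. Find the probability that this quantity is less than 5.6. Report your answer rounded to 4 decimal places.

0.1821

Conditional on each line, P(X < 5.6): I: 0.226087; II: 0.666476; III: 0.0141786.
By total probability, P(X < 5.6) = 0.3·0.226087 + 0.16·0.666476 + 0.54·0.0141786 = 0.182119.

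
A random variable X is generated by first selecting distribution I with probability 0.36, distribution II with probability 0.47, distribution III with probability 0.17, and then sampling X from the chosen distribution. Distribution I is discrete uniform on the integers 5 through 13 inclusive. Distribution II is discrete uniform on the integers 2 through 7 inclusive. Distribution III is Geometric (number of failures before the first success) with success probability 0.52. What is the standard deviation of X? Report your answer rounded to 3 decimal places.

3.537

Per component, I: μ=9, E[X²]=87.6667; II: μ=4.5, E[X²]=23.1667; III: μ=0.923077, E[X²]=2.62722.
E[X] = 0.36·9 + 0.47·4.5 + 0.17·0.923077 = 5.51192.
E[X²] = 0.36·87.6667 + 0.47·23.1667 + 0.17·2.62722 = 42.895.
Var(X) = E[X²] − (E[X])² = 42.895 − 30.3813 = 12.5137.
SD(X) = √12.5137 = 3.53747.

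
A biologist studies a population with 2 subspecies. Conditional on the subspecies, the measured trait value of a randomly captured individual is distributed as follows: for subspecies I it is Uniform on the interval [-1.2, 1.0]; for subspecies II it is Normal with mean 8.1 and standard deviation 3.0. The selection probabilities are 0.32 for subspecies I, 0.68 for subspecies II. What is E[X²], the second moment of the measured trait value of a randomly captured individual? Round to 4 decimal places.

For each component E[X²] = Var + (mean)², giving I: 0.413333; II: 74.61.
Overall E[X²] = 0.32·0.413333 + 0.68·74.61 = 50.8671.

50.8671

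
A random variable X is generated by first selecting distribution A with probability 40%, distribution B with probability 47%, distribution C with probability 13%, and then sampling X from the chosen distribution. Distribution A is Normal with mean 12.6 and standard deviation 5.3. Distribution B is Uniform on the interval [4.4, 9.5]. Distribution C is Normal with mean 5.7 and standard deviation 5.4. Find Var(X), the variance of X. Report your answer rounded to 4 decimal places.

Per component, A: μ=12.6, E[X²]=186.85; B: μ=6.95, E[X²]=50.47; C: μ=5.7, E[X²]=61.65.
E[X] = 0.4·12.6 + 0.47·6.95 + 0.13·5.7 = 9.0475.
E[X²] = 0.4·186.85 + 0.47·50.47 + 0.13·61.65 = 106.475.
Var(X) = E[X²] − (E[X])² = 106.475 − 81.8573 = 24.6181.

24.6181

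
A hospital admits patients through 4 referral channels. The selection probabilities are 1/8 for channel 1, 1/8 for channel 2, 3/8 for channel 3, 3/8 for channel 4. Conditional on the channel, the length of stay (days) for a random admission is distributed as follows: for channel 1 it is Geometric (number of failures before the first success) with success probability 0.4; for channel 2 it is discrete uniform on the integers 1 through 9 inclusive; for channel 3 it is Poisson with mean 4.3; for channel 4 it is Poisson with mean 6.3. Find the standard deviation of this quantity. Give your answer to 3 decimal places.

2.753

Per component, 1: μ=1.5, E[X²]=6; 2: μ=5, E[X²]=31.6667; 3: μ=4.3, E[X²]=22.79; 4: μ=6.3, E[X²]=45.99.
E[X] = 0.125·1.5 + 0.125·5 + 0.375·4.3 + 0.375·6.3 = 4.7875.
E[X²] = 0.125·6 + 0.125·31.6667 + 0.375·22.79 + 0.375·45.99 = 30.5008.
Var(X) = E[X²] − (E[X])² = 30.5008 − 22.9202 = 7.58068.
SD(X) = √7.58068 = 2.7533.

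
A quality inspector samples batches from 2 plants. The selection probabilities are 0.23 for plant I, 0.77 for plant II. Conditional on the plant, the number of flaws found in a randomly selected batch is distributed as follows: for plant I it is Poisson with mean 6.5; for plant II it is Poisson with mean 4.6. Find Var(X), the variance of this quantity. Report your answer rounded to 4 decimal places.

5.6763

Per component, I: μ=6.5, E[X²]=48.75; II: μ=4.6, E[X²]=25.76.
E[X] = 0.23·6.5 + 0.77·4.6 = 5.037.
E[X²] = 0.23·48.75 + 0.77·25.76 = 31.0477.
Var(X) = E[X²] − (E[X])² = 31.0477 − 25.3714 = 5.67633.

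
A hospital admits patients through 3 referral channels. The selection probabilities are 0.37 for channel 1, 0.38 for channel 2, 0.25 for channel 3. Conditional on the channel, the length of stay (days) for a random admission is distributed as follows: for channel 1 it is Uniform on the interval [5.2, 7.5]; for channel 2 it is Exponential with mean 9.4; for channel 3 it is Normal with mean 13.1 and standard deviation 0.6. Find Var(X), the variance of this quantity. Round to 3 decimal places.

40.653

Per component, 1: μ=6.35, E[X²]=40.7633; 2: μ=9.4, E[X²]=176.72; 3: μ=13.1, E[X²]=171.97.
E[X] = 0.37·6.35 + 0.38·9.4 + 0.25·13.1 = 9.1965.
E[X²] = 0.37·40.7633 + 0.38·176.72 + 0.25·171.97 = 125.229.
Var(X) = E[X²] − (E[X])² = 125.229 − 84.5756 = 40.6529.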